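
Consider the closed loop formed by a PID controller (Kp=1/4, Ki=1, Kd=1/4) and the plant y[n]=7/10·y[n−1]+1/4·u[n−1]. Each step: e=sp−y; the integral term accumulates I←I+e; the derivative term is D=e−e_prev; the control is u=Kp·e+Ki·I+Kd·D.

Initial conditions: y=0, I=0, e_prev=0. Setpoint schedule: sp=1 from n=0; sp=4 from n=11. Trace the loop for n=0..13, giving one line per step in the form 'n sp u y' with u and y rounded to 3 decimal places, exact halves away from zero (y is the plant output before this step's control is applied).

(exact arithmetic carried between steps; '≈' marks a value shown rounded to 6 d.p. or computed from one; I and e_prev carry over from the previous line; the table rounds u and y to 3 d.p., halves away from zero)
n=0: y=0, sp=1, e=sp−y=1; I=1, D=e−e_prev=1; u=1/4·1+1·1+1/4·1=1.5; next y=7/10·0+1/4·1.5=0.375
n=1: y=0.375, sp=1, e=sp−y=0.625; I=1.625, D=e−e_prev=-0.375; u=1/4·0.625+1·1.625+1/4·(-0.375)=1.6875; next y=7/10·0.375+1/4·1.6875=0.684375
n=2: y=0.684375, sp=1, e=sp−y=0.315625; I=1.940625, D=e−e_prev=-0.309375; u=1/4·0.315625+1·1.940625+1/4·(-0.309375)≈1.942188; next y=7/10·0.684375+1/4·1.942188≈0.964609
n=3: y≈0.964609, sp=1, e=sp−y≈0.035391; I≈1.976016, D=e−e_prev≈-0.280234; u=1/4·0.035391+1·1.976016+1/4·(-0.280234)≈1.914805; next y=7/10·0.964609+1/4·1.914805≈1.153928
n=4: y≈1.153928, sp=1, e=sp−y≈-0.153928; I≈1.822088, D=e−e_prev≈-0.189318; u=1/4·(-0.153928)+1·1.822088+1/4·(-0.189318)≈1.736276; next y=7/10·1.153928+1/4·1.736276≈1.241819
n=5: y≈1.241819, sp=1, e=sp−y≈-0.241819; I≈1.580269, D=e−e_prev≈-0.087891; u=1/4·(-0.241819)+1·1.580269+1/4·(-0.087891)≈1.497842; next y=7/10·1.241819+1/4·1.497842≈1.243733
n=6: y≈1.243733, sp=1, e=sp−y≈-0.243733; I≈1.336536, D=e−e_prev≈-0.001915; u=1/4·(-0.243733)+1·1.336536+1/4·(-0.001915)≈1.275124; next y=7/10·1.243733+1/4·1.275124≈1.189394
n=7: y≈1.189394, sp=1, e=sp−y≈-0.189394; I≈1.147142, D=e−e_prev≈0.054339; u=1/4·(-0.189394)+1·1.147142+1/4·0.054339≈1.113378; next y=7/10·1.189394+1/4·1.113378≈1.110920
n=8: y≈1.110920, sp=1, e=sp−y≈-0.110920; I≈1.036221, D=e−e_prev≈0.078474; u=1/4·(-0.110920)+1·1.036221+1/4·0.078474≈1.028109; next y=7/10·1.110920+1/4·1.028109≈1.034672
n=9: y≈1.034672, sp=1, e=sp−y≈-0.034672; I≈1.001549, D=e−e_prev≈0.076249; u=1/4·(-0.034672)+1·1.001549+1/4·0.076249≈1.011944; next y=7/10·1.034672+1/4·1.011944≈0.977256
n=10: y≈0.977256, sp=1, e=sp−y≈0.022744; I≈1.024293, D=e−e_prev≈0.057416; u=1/4·0.022744+1·1.024293+1/4·0.057416≈1.044333; next y=7/10·0.977256+1/4·1.044333≈0.945163
n=11: y≈0.945163, sp=4, e=sp−y≈3.054837; I≈4.079131, D=e−e_prev≈3.032094; u=1/4·3.054837+1·4.079131+1/4·3.032094≈5.600863; next y=7/10·0.945163+1/4·5.600863≈2.061830
n=12: y≈2.061830, sp=4, e=sp−y≈1.938170; I≈6.017301, D=e−e_prev≈-1.116667; u=1/4·1.938170+1·6.017301+1/4·(-1.116667)≈6.222677; next y=7/10·2.061830+1/4·6.222677≈2.998950
n=13: y≈2.998950, sp=4, e=sp−y≈1.001050; I≈7.018351, D=e−e_prev≈-0.937120; u=1/4·1.001050+1·7.018351+1/4·(-0.937120)≈7.034334; next y=7/10·2.998950+1/4·7.034334≈3.857848

0 1 1.500 0.000
1 1 1.688 0.375
2 1 1.942 0.684
3 1 1.915 0.965
4 1 1.736 1.154
5 1 1.498 1.242
6 1 1.275 1.244
7 1 1.113 1.189
8 1 1.028 1.111
9 1 1.012 1.035
10 1 1.044 0.977
11 4 5.601 0.945
12 4 6.223 2.062
13 4 7.034 2.999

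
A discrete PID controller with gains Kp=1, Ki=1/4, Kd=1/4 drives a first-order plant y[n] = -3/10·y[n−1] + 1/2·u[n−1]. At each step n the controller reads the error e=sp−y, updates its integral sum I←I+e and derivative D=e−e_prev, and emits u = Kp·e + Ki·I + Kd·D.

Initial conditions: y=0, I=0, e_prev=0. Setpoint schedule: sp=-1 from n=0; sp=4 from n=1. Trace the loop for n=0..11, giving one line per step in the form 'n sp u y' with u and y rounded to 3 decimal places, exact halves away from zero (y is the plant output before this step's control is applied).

(exact arithmetic carried between steps; '≈' marks a value shown rounded to 6 d.p. or computed from one; I and e_prev carry over from the previous line; the table rounds u and y to 3 d.p., halves away from zero)
n=0: y=0, sp=-1, e=sp−y=-1; I=-1, D=e−e_prev=-1; u=1·(-1)+1/4·(-1)+1/4·(-1)=-1.5; next y=-3/10·0+1/2·(-1.5)=-0.75
n=1: y=-0.75, sp=4, e=sp−y=4.75; I=3.75, D=e−e_prev=5.75; u=1·4.75+1/4·3.75+1/4·5.75=7.125; next y=-3/10·(-0.75)+1/2·7.125=3.7875
n=2: y=3.7875, sp=4, e=sp−y=0.2125; I=3.9625, D=e−e_prev=-4.5375; u=1·0.2125+1/4·3.9625+1/4·(-4.5375)=0.06875; next y=-3/10·3.7875+1/2·0.06875=-1.101875
n=3: y=-1.101875, sp=4, e=sp−y=5.101875; I=9.064375, D=e−e_prev=4.889375; u=1·5.101875+1/4·9.064375+1/4·4.889375≈8.590313; next y=-3/10·(-1.101875)+1/2·8.590313≈4.625719
n=4: y≈4.625719, sp=4, e=sp−y≈-0.625719; I≈8.438656, D=e−e_prev≈-5.727594; u=1·(-0.625719)+1/4·8.438656+1/4·(-5.727594)≈0.052047; next y=-3/10·4.625719+1/2·0.052047≈-1.361692
n=5: y≈-1.361692, sp=4, e=sp−y≈5.361692; I≈13.800348, D=e−e_prev≈5.987411; u=1·5.361692+1/4·13.800348+1/4·5.987411≈10.308632; next y=-3/10·(-1.361692)+1/2·10.308632≈5.562824
n=6: y≈5.562824, sp=4, e=sp−y≈-1.562824; I≈12.237525, D=e−e_prev≈-6.924516; u=1·(-1.562824)+1/4·12.237525+1/4·(-6.924516)≈-0.234571; next y=-3/10·5.562824+1/2·(-0.234571)≈-1.786133
n=7: y≈-1.786133, sp=4, e=sp−y≈5.786133; I≈18.023658, D=e−e_prev≈7.348956; u=1·5.786133+1/4·18.023658+1/4·7.348956≈12.129286; next y=-3/10·(-1.786133)+1/2·12.129286≈6.600483
n=8: y≈6.600483, sp=4, e=sp−y≈-2.600483; I≈15.423175, D=e−e_prev≈-8.386616; u=1·(-2.600483)+1/4·15.423175+1/4·(-8.386616)≈-0.841343; next y=-3/10·6.600483+1/2·(-0.841343)≈-2.400817
n=9: y≈-2.400817, sp=4, e=sp−y≈6.400817; I≈21.823991, D=e−e_prev≈9.001300; u=1·6.400817+1/4·21.823991+1/4·9.001300≈14.107139; next y=-3/10·(-2.400817)+1/2·14.107139≈7.773815
n=10: y≈7.773815, sp=4, e=sp−y≈-3.773815; I≈18.050177, D=e−e_prev≈-10.174631; u=1·(-3.773815)+1/4·18.050177+1/4·(-10.174631)≈-1.804928; next y=-3/10·7.773815+1/2·(-1.804928)≈-3.234609
n=11: y≈-3.234609, sp=4, e=sp−y≈7.234609; I≈25.284785, D=e−e_prev≈11.008423; u=1·7.234609+1/4·25.284785+1/4·11.008423≈16.307911; next y=-3/10·(-3.234609)+1/2·16.307911≈9.124338

0 -1 -1.500 0.000
1 4 7.125 -0.750
2 4 0.069 3.788
3 4 8.590 -1.102
4 4 0.052 4.626
5 4 10.309 -1.362
6 4 -0.235 5.563
7 4 12.129 -1.786
8 4 -0.841 6.600
9 4 14.107 -2.401
10 4 -1.805 7.774
11 4 16.308 -3.235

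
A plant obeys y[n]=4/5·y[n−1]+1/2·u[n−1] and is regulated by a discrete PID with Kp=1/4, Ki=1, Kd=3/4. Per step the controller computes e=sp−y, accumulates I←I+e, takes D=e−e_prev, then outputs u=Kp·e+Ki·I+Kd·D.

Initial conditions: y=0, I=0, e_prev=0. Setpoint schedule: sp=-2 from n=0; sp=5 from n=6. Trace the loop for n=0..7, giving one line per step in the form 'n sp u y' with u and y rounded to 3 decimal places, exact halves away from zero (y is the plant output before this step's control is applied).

(exact arithmetic carried between steps; '≈' marks a value shown rounded to 6 d.p. or computed from one; I and e_prev carry over from the previous line; the table rounds u and y to 3 d.p., halves away from zero)
n=0: y=0, sp=-2, e=sp−y=-2; I=-2, D=e−e_prev=-2; u=1/4·(-2)+1·(-2)+3/4·(-2)=-4; next y=4/5·0+1/2·(-4)=-2
n=1: y=-2, sp=-2, e=sp−y=0; I=-2, D=e−e_prev=2; u=1/4·0+1·(-2)+3/4·2=-0.5; next y=4/5·(-2)+1/2·(-0.5)=-1.85
n=2: y=-1.85, sp=-2, e=sp−y=-0.15; I=-2.15, D=e−e_prev=-0.15; u=1/4·(-0.15)+1·(-2.15)+3/4·(-0.15)=-2.3; next y=4/5·(-1.85)+1/2·(-2.3)=-2.63
n=3: y=-2.63, sp=-2, e=sp−y=0.63; I=-1.52, D=e−e_prev=0.78; u=1/4·0.63+1·(-1.52)+3/4·0.78=-0.7775; next y=4/5·(-2.63)+1/2·(-0.7775)=-2.49275
n=4: y=-2.49275, sp=-2, e=sp−y=0.49275; I=-1.02725, D=e−e_prev=-0.13725; u=1/4·0.49275+1·(-1.02725)+3/4·(-0.13725)=-1.007; next y=4/5·(-2.49275)+1/2·(-1.007)=-2.4977
n=5: y=-2.4977, sp=-2, e=sp−y=0.4977; I=-0.52955, D=e−e_prev=0.00495; u=1/4·0.4977+1·(-0.52955)+3/4·0.00495≈-0.401413; next y=4/5·(-2.4977)+1/2·(-0.401413)≈-2.198866
n=6: y≈-2.198866, sp=5, e=sp−y≈7.198866; I≈6.669316, D=e−e_prev≈6.701166; u=1/4·7.198866+1·6.669316+3/4·6.701166≈13.494908; next y=4/5·(-2.198866)+1/2·13.494908≈4.988361
n=7: y≈4.988361, sp=5, e=sp−y≈0.011639; I≈6.680956, D=e−e_prev≈-7.187227; u=1/4·0.011639+1·6.680956+3/4·(-7.187227)≈1.293445; next y=4/5·4.988361+1/2·1.293445≈4.637411

0 -2 -4.000 0.000
1 -2 -0.500 -2.000
2 -2 -2.300 -1.850
3 -2 -0.778 -2.630
4 -2 -1.007 -2.493
5 -2 -0.401 -2.498
6 5 13.495 -2.199
7 5 1.293 4.988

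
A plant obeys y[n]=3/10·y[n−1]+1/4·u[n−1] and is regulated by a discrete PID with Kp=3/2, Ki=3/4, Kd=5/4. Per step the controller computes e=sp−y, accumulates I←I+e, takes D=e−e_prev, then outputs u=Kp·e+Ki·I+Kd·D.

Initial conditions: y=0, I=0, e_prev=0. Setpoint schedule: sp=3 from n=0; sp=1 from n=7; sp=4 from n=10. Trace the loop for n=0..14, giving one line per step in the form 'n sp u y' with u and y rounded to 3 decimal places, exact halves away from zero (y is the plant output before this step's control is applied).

(exact arithmetic carried between steps; '≈' marks a value shown rounded to 6 d.p. or computed from one; I and e_prev carry over from the previous line; the table rounds u and y to 3 d.p., halves away from zero)
n=0: y=0, sp=3, e=sp−y=3; I=3, D=e−e_prev=3; u=3/2·3+3/4·3+5/4·3=10.5; next y=3/10·0+1/4·10.5=2.625
n=1: y=2.625, sp=3, e=sp−y=0.375; I=3.375, D=e−e_prev=-2.625; u=3/2·0.375+3/4·3.375+5/4·(-2.625)=-0.1875; next y=3/10·2.625+1/4·(-0.1875)=0.740625
n=2: y=0.740625, sp=3, e=sp−y=2.259375; I=5.634375, D=e−e_prev=1.884375; u=3/2·2.259375+3/4·5.634375+5/4·1.884375≈9.970313; next y=3/10·0.740625+1/4·9.970313≈2.714766
n=3: y≈2.714766, sp=3, e=sp−y≈0.285234; I≈5.919609, D=e−e_prev≈-1.974141; u=3/2·0.285234+3/4·5.919609+5/4·(-1.974141)≈2.399883; next y=3/10·2.714766+1/4·2.399883≈1.414400
n=4: y≈1.414400, sp=3, e=sp−y≈1.585600; I≈7.505209, D=e−e_prev≈1.300365; u=3/2·1.585600+3/4·7.505209+5/4·1.300365≈9.632763; next y=3/10·1.414400+1/4·9.632763≈2.832511
n=5: y≈2.832511, sp=3, e=sp−y≈0.167489; I≈7.672698, D=e−e_prev≈-1.418110; u=3/2·0.167489+3/4·7.672698+5/4·(-1.418110)≈4.233119; next y=3/10·2.832511+1/4·4.233119≈1.908033
n=6: y≈1.908033, sp=3, e=sp−y≈1.091967; I≈8.764665, D=e−e_prev≈0.924478; u=3/2·1.091967+3/4·8.764665+5/4·0.924478≈9.367046; next y=3/10·1.908033+1/4·9.367046≈2.914171
n=7: y≈2.914171, sp=1, e=sp−y≈-1.914171; I≈6.850494, D=e−e_prev≈-3.006138; u=3/2·(-1.914171)+3/4·6.850494+5/4·(-3.006138)≈-1.491060; next y=3/10·2.914171+1/4·(-1.491060)≈0.501486
n=8: y≈0.501486, sp=1, e=sp−y≈0.498514; I≈7.349007, D=e−e_prev≈2.412685; u=3/2·0.498514+3/4·7.349007+5/4·2.412685≈9.275382; next y=3/10·0.501486+1/4·9.275382≈2.469291
n=9: y≈2.469291, sp=1, e=sp−y≈-1.469291; I≈5.879716, D=e−e_prev≈-1.967805; u=3/2·(-1.469291)+3/4·5.879716+5/4·(-1.967805)≈-0.253907; next y=3/10·2.469291+1/4·(-0.253907)≈0.677311
n=10: y≈0.677311, sp=4, e=sp−y≈3.322689; I≈9.202405, D=e−e_prev≈4.791981; u=3/2·3.322689+3/4·9.202405+5/4·4.791981≈17.875813; next y=3/10·0.677311+1/4·17.875813≈4.672147
n=11: y≈4.672147, sp=4, e=sp−y≈-0.672147; I≈8.530258, D=e−e_prev≈-3.994836; u=3/2·(-0.672147)+3/4·8.530258+5/4·(-3.994836)≈0.395929; next y=3/10·4.672147+1/4·0.395929≈1.500626
n=12: y≈1.500626, sp=4, e=sp−y≈2.499374; I≈11.029632, D=e−e_prev≈3.171520; u=3/2·2.499374+3/4·11.029632+5/4·3.171520≈15.985685; next y=3/10·1.500626+1/4·15.985685≈4.446609
n=13: y≈4.446609, sp=4, e=sp−y≈-0.446609; I≈10.583023, D=e−e_prev≈-2.945983; u=3/2·(-0.446609)+3/4·10.583023+5/4·(-2.945983)≈3.584875; next y=3/10·4.446609+1/4·3.584875≈2.230201
n=14: y≈2.230201, sp=4, e=sp−y≈1.769799; I≈12.352821, D=e−e_prev≈2.216408; u=3/2·1.769799+3/4·12.352821+5/4·2.216408≈14.689824; next y=3/10·2.230201+1/4·14.689824≈4.341516

0 3 10.500 0.000
1 3 -0.188 2.625
2 3 9.970 0.741
3 3 2.400 2.715
4 3 9.633 1.414
5 3 4.233 2.833
6 3 9.367 1.908
7 1 -1.491 2.914
8 1 9.275 0.501
9 1 -0.254 2.469
10 4 17.876 0.677
11 4 0.396 4.672
12 4 15.986 1.501
13 4 3.585 4.447
14 4 14.690 2.230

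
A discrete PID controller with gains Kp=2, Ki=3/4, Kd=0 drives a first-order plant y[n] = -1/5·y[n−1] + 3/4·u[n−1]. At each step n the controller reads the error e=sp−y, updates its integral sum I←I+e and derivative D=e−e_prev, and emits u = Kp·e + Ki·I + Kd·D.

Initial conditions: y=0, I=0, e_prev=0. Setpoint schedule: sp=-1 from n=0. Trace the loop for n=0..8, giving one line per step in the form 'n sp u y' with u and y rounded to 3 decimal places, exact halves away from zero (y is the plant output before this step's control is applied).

(exact arithmetic carried between steps; '≈' marks a value shown rounded to 6 d.p. or computed from one; I and e_prev carry over from the previous line; the table rounds u and y to 3 d.p., halves away from zero)
n=0: y=0, sp=-1, e=sp−y=-1; I=-1, D=e−e_prev=-1; u=2·(-1)+3/4·(-1)+0·(-1)=-2.75; next y=-1/5·0+3/4·(-2.75)=-2.0625
n=1: y=-2.0625, sp=-1, e=sp−y=1.0625; I=0.0625, D=e−e_prev=2.0625; u=2·1.0625+3/4·0.0625+0·2.0625=2.171875; next y=-1/5·(-2.0625)+3/4·2.171875≈2.041406
n=2: y≈2.041406, sp=-1, e=sp−y≈-3.041406; I≈-2.978906, D=e−e_prev≈-4.103906; u=2·(-3.041406)+3/4·(-2.978906)+0·(-4.103906)≈-8.316992; next y=-1/5·2.041406+3/4·(-8.316992)≈-6.646025
n=3: y≈-6.646025, sp=-1, e=sp−y≈5.646025; I≈2.667119, D=e−e_prev≈8.687432; u=2·5.646025+3/4·2.667119+0·8.687432≈13.292390; next y=-1/5·(-6.646025)+3/4·13.292390≈11.298498
n=4: y≈11.298498, sp=-1, e=sp−y≈-12.298498; I≈-9.631379, D=e−e_prev≈-17.944523; u=2·(-12.298498)+3/4·(-9.631379)+0·(-17.944523)≈-31.820529; next y=-1/5·11.298498+3/4·(-31.820529)≈-26.125096
n=5: y≈-26.125096, sp=-1, e=sp−y≈25.125096; I≈15.493718, D=e−e_prev≈37.423594; u=2·25.125096+3/4·15.493718+0·37.423594≈61.870481; next y=-1/5·(-26.125096)+3/4·61.870481≈51.627880
n=6: y≈51.627880, sp=-1, e=sp−y≈-52.627880; I≈-37.134162, D=e−e_prev≈-77.752977; u=2·(-52.627880)+3/4·(-37.134162)+0·(-77.752977)≈-133.106383; next y=-1/5·51.627880+3/4·(-133.106383)≈-110.155363
n=7: y≈-110.155363, sp=-1, e=sp−y≈109.155363; I≈72.021201, D=e−e_prev≈161.783243; u=2·109.155363+3/4·72.021201+0·161.783243≈272.326626; next y=-1/5·(-110.155363)+3/4·272.326626≈226.276042
n=8: y≈226.276042, sp=-1, e=sp−y≈-227.276042; I≈-155.254842, D=e−e_prev≈-336.431405; u=2·(-227.276042)+3/4·(-155.254842)+0·(-336.431405)≈-570.993216; next y=-1/5·226.276042+3/4·(-570.993216)≈-473.500121

0 -1 -2.750 0.000
1 -1 2.172 -2.063
2 -1 -8.317 2.041
3 -1 13.292 -6.646
4 -1 -31.821 11.298
5 -1 61.870 -26.125
6 -1 -133.106 51.628
7 -1 272.327 -110.155
8 -1 -570.993 226.276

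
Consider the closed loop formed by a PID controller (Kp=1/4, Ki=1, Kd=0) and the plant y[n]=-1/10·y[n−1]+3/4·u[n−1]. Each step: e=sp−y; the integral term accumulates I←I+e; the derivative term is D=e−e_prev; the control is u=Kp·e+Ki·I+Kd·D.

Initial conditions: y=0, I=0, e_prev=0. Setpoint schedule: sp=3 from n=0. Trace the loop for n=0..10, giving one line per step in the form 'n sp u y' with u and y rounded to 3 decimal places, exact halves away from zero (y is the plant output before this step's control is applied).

(exact arithmetic carried between steps; '≈' marks a value shown rounded to 6 d.p. or computed from one; I and e_prev carry over from the previous line; the table rounds u and y to 3 d.p., halves away from zero)
n=0: y=0, sp=3, e=sp−y=3; I=3, D=e−e_prev=3; u=1/4·3+1·3+0·3=3.75; next y=-1/10·0+3/4·3.75=2.8125
n=1: y=2.8125, sp=3, e=sp−y=0.1875; I=3.1875, D=e−e_prev=-2.8125; u=1/4·0.1875+1·3.1875+0·(-2.8125)=3.234375; next y=-1/10·2.8125+3/4·3.234375≈2.144531
n=2: y≈2.144531, sp=3, e=sp−y≈0.855469; I≈4.042969, D=e−e_prev≈0.667969; u=1/4·0.855469+1·4.042969+0·0.667969≈4.256836; next y=-1/10·2.144531+3/4·4.256836≈2.978174
n=3: y≈2.978174, sp=3, e=sp−y≈0.021826; I≈4.064795, D=e−e_prev≈-0.833643; u=1/4·0.021826+1·4.064795+0·(-0.833643)≈4.070251; next y=-1/10·2.978174+3/4·4.070251≈2.754871
n=4: y≈2.754871, sp=3, e=sp−y≈0.245129; I≈4.309924, D=e−e_prev≈0.223303; u=1/4·0.245129+1·4.309924+0·0.223303≈4.371206; next y=-1/10·2.754871+3/4·4.371206≈3.002917
n=5: y≈3.002917, sp=3, e=sp−y≈-0.002917; I≈4.307006, D=e−e_prev≈-0.248046; u=1/4·(-0.002917)+1·4.307006+0·(-0.248046)≈4.306277; next y=-1/10·3.002917+3/4·4.306277≈2.929416
n=6: y≈2.929416, sp=3, e=sp−y≈0.070584; I≈4.377590, D=e−e_prev≈0.073501; u=1/4·0.070584+1·4.377590+0·0.073501≈4.395236; next y=-1/10·2.929416+3/4·4.395236≈3.003486
n=7: y≈3.003486, sp=3, e=sp−y≈-0.003486; I≈4.374105, D=e−e_prev≈-0.074070; u=1/4·(-0.003486)+1·4.374105+0·(-0.074070)≈4.373233; next y=-1/10·3.003486+3/4·4.373233≈2.979576
n=8: y≈2.979576, sp=3, e=sp−y≈0.020424; I≈4.394528, D=e−e_prev≈0.023909; u=1/4·0.020424+1·4.394528+0·0.023909≈4.399634; next y=-1/10·2.979576+3/4·4.399634≈3.001768
n=9: y≈3.001768, sp=3, e=sp−y≈-0.001768; I≈4.392760, D=e−e_prev≈-0.022192; u=1/4·(-0.001768)+1·4.392760+0·(-0.022192)≈4.392318; next y=-1/10·3.001768+3/4·4.392318≈2.994062
n=10: y≈2.994062, sp=3, e=sp−y≈0.005938; I≈4.398698, D=e−e_prev≈0.007706; u=1/4·0.005938+1·4.398698+0·0.007706≈4.400183; next y=-1/10·2.994062+3/4·4.400183≈3.000731

0 3 3.750 0.000
1 3 3.234 2.813
2 3 4.257 2.145
3 3 4.070 2.978
4 3 4.371 2.755
5 3 4.306 3.003
6 3 4.395 2.929
7 3 4.373 3.003
8 3 4.400 2.980
9 3 4.392 3.002
10 3 4.400 2.994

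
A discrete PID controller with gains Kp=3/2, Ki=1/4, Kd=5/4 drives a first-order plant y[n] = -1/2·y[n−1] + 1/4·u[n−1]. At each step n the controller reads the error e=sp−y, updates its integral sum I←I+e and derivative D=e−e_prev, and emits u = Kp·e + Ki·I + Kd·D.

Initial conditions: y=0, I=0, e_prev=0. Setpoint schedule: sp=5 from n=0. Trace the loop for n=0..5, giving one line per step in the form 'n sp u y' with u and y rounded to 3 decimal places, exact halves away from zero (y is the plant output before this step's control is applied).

0 5 15.000 0.000
1 5 -1.250 3.750
2 5 21.563 -2.188
3 5 -10.078 6.484
4 5 37.129 -5.762
5 5 -29.263 12.163

(exact arithmetic carried between steps; '≈' marks a value shown rounded to 6 d.p. or computed from one; I and e_prev carry over from the previous line; the table rounds u and y to 3 d.p., halves away from zero)
n=0: y=0, sp=5, e=sp−y=5; I=5, D=e−e_prev=5; u=3/2·5+1/4·5+5/4·5=15; next y=-1/2·0+1/4·15=3.75
n=1: y=3.75, sp=5, e=sp−y=1.25; I=6.25, D=e−e_prev=-3.75; u=3/2·1.25+1/4·6.25+5/4·(-3.75)=-1.25; next y=-1/2·3.75+1/4·(-1.25)=-2.1875
n=2: y=-2.1875, sp=5, e=sp−y=7.1875; I=13.4375, D=e−e_prev=5.9375; u=3/2·7.1875+1/4·13.4375+5/4·5.9375=21.5625; next y=-1/2·(-2.1875)+1/4·21.5625=6.484375
n=3: y=6.484375, sp=5, e=sp−y=-1.484375; I=11.953125, D=e−e_prev=-8.671875; u=3/2·(-1.484375)+1/4·11.953125+5/4·(-8.671875)=-10.078125; next y=-1/2·6.484375+1/4·(-10.078125)≈-5.761719
n=4: y≈-5.761719, sp=5, e=sp−y≈10.761719; I≈22.714844, D=e−e_prev≈12.246094; u=3/2·10.761719+1/4·22.714844+5/4·12.246094≈37.128906; next y=-1/2·(-5.761719)+1/4·37.128906≈12.163086
n=5: y≈12.163086, sp=5, e=sp−y≈-7.163086; I≈15.551758, D=e−e_prev≈-17.924805; u=3/2·(-7.163086)+1/4·15.551758+5/4·(-17.924805)≈-29.262695; next y=-1/2·12.163086+1/4·(-29.262695)≈-13.397217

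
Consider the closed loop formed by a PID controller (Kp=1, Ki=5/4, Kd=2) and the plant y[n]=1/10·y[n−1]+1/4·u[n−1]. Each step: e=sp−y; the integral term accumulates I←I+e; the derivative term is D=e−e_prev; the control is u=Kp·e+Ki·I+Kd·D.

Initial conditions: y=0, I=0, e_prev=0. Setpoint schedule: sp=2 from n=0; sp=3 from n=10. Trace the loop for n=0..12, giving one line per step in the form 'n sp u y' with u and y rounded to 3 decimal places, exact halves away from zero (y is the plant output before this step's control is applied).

(exact arithmetic carried between steps; '≈' marks a value shown rounded to 6 d.p. or computed from one; I and e_prev carry over from the previous line; the table rounds u and y to 3 d.p., halves away from zero)
n=0: y=0, sp=2, e=sp−y=2; I=2, D=e−e_prev=2; u=1·2+5/4·2+2·2=8.5; next y=1/10·0+1/4·8.5=2.125
n=1: y=2.125, sp=2, e=sp−y=-0.125; I=1.875, D=e−e_prev=-2.125; u=1·(-0.125)+5/4·1.875+2·(-2.125)=-2.03125; next y=1/10·2.125+1/4·(-2.03125)≈-0.295313
n=2: y≈-0.295313, sp=2, e=sp−y≈2.295313; I≈4.170313, D=e−e_prev≈2.420313; u=1·2.295313+5/4·4.170313+2·2.420313≈12.348828; next y=1/10·(-0.295313)+1/4·12.348828≈3.057676
n=3: y≈3.057676, sp=2, e=sp−y≈-1.057676; I≈3.112637, D=e−e_prev≈-3.352988; u=1·(-1.057676)+5/4·3.112637+2·(-3.352988)≈-3.872856; next y=1/10·3.057676+1/4·(-3.872856)≈-0.662447
n=4: y≈-0.662447, sp=2, e=sp−y≈2.662447; I≈5.775083, D=e−e_prev≈3.720122; u=1·2.662447+5/4·5.775083+2·3.720122≈17.321545; next y=1/10·(-0.662447)+1/4·17.321545≈4.264142
n=5: y≈4.264142, sp=2, e=sp−y≈-2.264142; I≈3.510942, D=e−e_prev≈-4.926588; u=1·(-2.264142)+5/4·3.510942+2·(-4.926588)≈-7.728641; next y=1/10·4.264142+1/4·(-7.728641)≈-1.505746
n=6: y≈-1.505746, sp=2, e=sp−y≈3.505746; I≈7.016688, D=e−e_prev≈5.769888; u=1·3.505746+5/4·7.016688+2·5.769888≈23.816381; next y=1/10·(-1.505746)+1/4·23.816381≈5.803521
n=7: y≈5.803521, sp=2, e=sp−y≈-3.803521; I≈3.213167, D=e−e_prev≈-7.309267; u=1·(-3.803521)+5/4·3.213167+2·(-7.309267)≈-14.405596; next y=1/10·5.803521+1/4·(-14.405596)≈-3.021047
n=8: y≈-3.021047, sp=2, e=sp−y≈5.021047; I≈8.234214, D=e−e_prev≈8.824567; u=1·5.021047+5/4·8.234214+2·8.824567≈32.962949; next y=1/10·(-3.021047)+1/4·32.962949≈7.938633
n=9: y≈7.938633, sp=2, e=sp−y≈-5.938633; I≈2.295581, D=e−e_prev≈-10.959679; u=1·(-5.938633)+5/4·2.295581+2·(-10.959679)≈-24.988515; next y=1/10·7.938633+1/4·(-24.988515)≈-5.453265
n=10: y≈-5.453265, sp=3, e=sp−y≈8.453265; I≈10.748847, D=e−e_prev≈14.391898; u=1·8.453265+5/4·10.748847+2·14.391898≈50.673120; next y=1/10·(-5.453265)+1/4·50.673120≈12.122953
n=11: y≈12.122953, sp=3, e=sp−y≈-9.122953; I≈1.625893, D=e−e_prev≈-17.576219; u=1·(-9.122953)+5/4·1.625893+2·(-17.576219)≈-42.243025; next y=1/10·12.122953+1/4·(-42.243025)≈-9.348461
n=12: y≈-9.348461, sp=3, e=sp−y≈12.348461; I≈13.974354, D=e−e_prev≈21.471414; u=1·12.348461+5/4·13.974354+2·21.471414≈72.759232; next y=1/10·(-9.348461)+1/4·72.759232≈17.254962

0 2 8.500 0.000
1 2 -2.031 2.125
2 2 12.349 -0.295
3 2 -3.873 3.058
4 2 17.322 -0.662
5 2 -7.729 4.264
6 2 23.816 -1.506
7 2 -14.406 5.804
8 2 32.963 -3.021
9 2 -24.989 7.939
10 3 50.673 -5.453
11 3 -42.243 12.123
12 3 72.759 -9.348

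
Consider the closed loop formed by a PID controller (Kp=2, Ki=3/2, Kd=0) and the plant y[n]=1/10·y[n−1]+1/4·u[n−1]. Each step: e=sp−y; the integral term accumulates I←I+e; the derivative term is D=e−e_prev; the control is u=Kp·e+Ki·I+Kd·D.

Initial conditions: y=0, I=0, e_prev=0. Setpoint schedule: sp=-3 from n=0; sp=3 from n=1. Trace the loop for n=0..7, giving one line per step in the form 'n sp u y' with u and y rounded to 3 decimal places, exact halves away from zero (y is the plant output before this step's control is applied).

(exact arithmetic carried between steps; '≈' marks a value shown rounded to 6 d.p. or computed from one; I and e_prev carry over from the previous line; the table rounds u and y to 3 d.p., halves away from zero)
n=0: y=0, sp=-3, e=sp−y=-3; I=-3, D=e−e_prev=-3; u=2·(-3)+3/2·(-3)+0·(-3)=-10.5; next y=1/10·0+1/4·(-10.5)=-2.625
n=1: y=-2.625, sp=3, e=sp−y=5.625; I=2.625, D=e−e_prev=8.625; u=2·5.625+3/2·2.625+0·8.625=15.1875; next y=1/10·(-2.625)+1/4·15.1875=3.534375
n=2: y=3.534375, sp=3, e=sp−y=-0.534375; I=2.090625, D=e−e_prev=-6.159375; u=2·(-0.534375)+3/2·2.090625+0·(-6.159375)≈2.067188; next y=1/10·3.534375+1/4·2.067188≈0.870234
n=3: y≈0.870234, sp=3, e=sp−y≈2.129766; I≈4.220391, D=e−e_prev≈2.664141; u=2·2.129766+3/2·4.220391+0·2.664141≈10.590117; next y=1/10·0.870234+1/4·10.590117≈2.734553
n=4: y≈2.734553, sp=3, e=sp−y≈0.265447; I≈4.485838, D=e−e_prev≈-1.864318; u=2·0.265447+3/2·4.485838+0·(-1.864318)≈7.259651; next y=1/10·2.734553+1/4·7.259651≈2.088368
n=5: y≈2.088368, sp=3, e=sp−y≈0.911632; I≈5.397470, D=e−e_prev≈0.646185; u=2·0.911632+3/2·5.397470+0·0.646185≈9.919468; next y=1/10·2.088368+1/4·9.919468≈2.688704
n=6: y≈2.688704, sp=3, e=sp−y≈0.311296; I≈5.708766, D=e−e_prev≈-0.600336; u=2·0.311296+3/2·5.708766+0·(-0.600336)≈9.185741; next y=1/10·2.688704+1/4·9.185741≈2.565306
n=7: y≈2.565306, sp=3, e=sp−y≈0.434694; I≈6.143460, D=e−e_prev≈0.123398; u=2·0.434694+3/2·6.143460+0·0.123398≈10.084579; next y=1/10·2.565306+1/4·10.084579≈2.777675

0 -3 -10.500 0.000
1 3 15.188 -2.625
2 3 2.067 3.534
3 3 10.590 0.870
4 3 7.260 2.735
5 3 9.919 2.088
6 3 9.186 2.689
7 3 10.085 2.565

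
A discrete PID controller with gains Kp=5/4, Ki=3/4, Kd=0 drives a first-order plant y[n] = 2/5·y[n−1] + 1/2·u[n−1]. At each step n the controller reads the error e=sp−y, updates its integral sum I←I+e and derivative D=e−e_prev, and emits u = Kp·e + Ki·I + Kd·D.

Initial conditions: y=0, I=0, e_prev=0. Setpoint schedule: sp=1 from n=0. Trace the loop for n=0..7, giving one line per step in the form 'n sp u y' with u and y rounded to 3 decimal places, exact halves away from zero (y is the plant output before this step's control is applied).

(exact arithmetic carried between steps; '≈' marks a value shown rounded to 6 d.p. or computed from one; I and e_prev carry over from the previous line; the table rounds u and y to 3 d.p., halves away from zero)
n=0: y=0, sp=1, e=sp−y=1; I=1, D=e−e_prev=1; u=5/4·1+3/4·1+0·1=2; next y=2/5·0+1/2·2=1
n=1: y=1, sp=1, e=sp−y=0; I=1, D=e−e_prev=-1; u=5/4·0+3/4·1+0·(-1)=0.75; next y=2/5·1+1/2·0.75=0.775
n=2: y=0.775, sp=1, e=sp−y=0.225; I=1.225, D=e−e_prev=0.225; u=5/4·0.225+3/4·1.225+0·0.225=1.2; next y=2/5·0.775+1/2·1.2=0.91
n=3: y=0.91, sp=1, e=sp−y=0.09; I=1.315, D=e−e_prev=-0.135; u=5/4·0.09+3/4·1.315+0·(-0.135)=1.09875; next y=2/5·0.91+1/2·1.09875=0.913375
n=4: y=0.913375, sp=1, e=sp−y=0.086625; I=1.401625, D=e−e_prev=-0.003375; u=5/4·0.086625+3/4·1.401625+0·(-0.003375)=1.1595; next y=2/5·0.913375+1/2·1.1595=0.9451
n=5: y=0.9451, sp=1, e=sp−y=0.0549; I=1.456525, D=e−e_prev=-0.031725; u=5/4·0.0549+3/4·1.456525+0·(-0.031725)≈1.161019; next y=2/5·0.9451+1/2·1.161019≈0.958549
n=6: y≈0.958549, sp=1, e=sp−y≈0.041451; I≈1.497976, D=e−e_prev≈-0.013449; u=5/4·0.041451+3/4·1.497976+0·(-0.013449)≈1.175295; next y=2/5·0.958549+1/2·1.175295≈0.971067
n=7: y≈0.971067, sp=1, e=sp−y≈0.028933; I≈1.526908, D=e−e_prev≈-0.012518; u=5/4·0.028933+3/4·1.526908+0·(-0.012518)≈1.181347; next y=2/5·0.971067+1/2·1.181347≈0.979101

0 1 2.000 0.000
1 1 0.750 1.000
2 1 1.200 0.775
3 1 1.099 0.910
4 1 1.160 0.913
5 1 1.161 0.945
6 1 1.175 0.959
7 1 1.181 0.971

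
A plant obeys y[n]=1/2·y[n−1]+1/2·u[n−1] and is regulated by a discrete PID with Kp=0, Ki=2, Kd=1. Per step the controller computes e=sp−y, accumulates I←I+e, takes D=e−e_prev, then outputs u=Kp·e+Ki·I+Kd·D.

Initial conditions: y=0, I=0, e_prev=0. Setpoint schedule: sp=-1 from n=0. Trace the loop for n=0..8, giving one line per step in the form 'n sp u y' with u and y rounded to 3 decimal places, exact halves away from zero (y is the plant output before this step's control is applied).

0 -1 -3.000 0.000
1 -1 0.500 -1.500
2 -1 -3.000 -0.500
3 -1 0.750 -1.750
4 -1 -2.750 -0.500
5 -1 0.875 -1.625
6 -1 -2.750 -0.375
7 -1 0.813 -1.563
8 -1 -2.813 -0.375

(exact arithmetic carried between steps; '≈' marks a value shown rounded to 6 d.p. or computed from one; I and e_prev carry over from the previous line; the table rounds u and y to 3 d.p., halves away from zero)
n=0: y=0, sp=-1, e=sp−y=-1; I=-1, D=e−e_prev=-1; u=0·(-1)+2·(-1)+1·(-1)=-3; next y=1/2·0+1/2·(-3)=-1.5
n=1: y=-1.5, sp=-1, e=sp−y=0.5; I=-0.5, D=e−e_prev=1.5; u=0·0.5+2·(-0.5)+1·1.5=0.5; next y=1/2·(-1.5)+1/2·0.5=-0.5
n=2: y=-0.5, sp=-1, e=sp−y=-0.5; I=-1, D=e−e_prev=-1; u=0·(-0.5)+2·(-1)+1·(-1)=-3; next y=1/2·(-0.5)+1/2·(-3)=-1.75
n=3: y=-1.75, sp=-1, e=sp−y=0.75; I=-0.25, D=e−e_prev=1.25; u=0·0.75+2·(-0.25)+1·1.25=0.75; next y=1/2·(-1.75)+1/2·0.75=-0.5
n=4: y=-0.5, sp=-1, e=sp−y=-0.5; I=-0.75, D=e−e_prev=-1.25; u=0·(-0.5)+2·(-0.75)+1·(-1.25)=-2.75; next y=1/2·(-0.5)+1/2·(-2.75)=-1.625
n=5: y=-1.625, sp=-1, e=sp−y=0.625; I=-0.125, D=e−e_prev=1.125; u=0·0.625+2·(-0.125)+1·1.125=0.875; next y=1/2·(-1.625)+1/2·0.875=-0.375
n=6: y=-0.375, sp=-1, e=sp−y=-0.625; I=-0.75, D=e−e_prev=-1.25; u=0·(-0.625)+2·(-0.75)+1·(-1.25)=-2.75; next y=1/2·(-0.375)+1/2·(-2.75)=-1.5625
n=7: y=-1.5625, sp=-1, e=sp−y=0.5625; I=-0.1875, D=e−e_prev=1.1875; u=0·0.5625+2·(-0.1875)+1·1.1875=0.8125; next y=1/2·(-1.5625)+1/2·0.8125=-0.375
n=8: y=-0.375, sp=-1, e=sp−y=-0.625; I=-0.8125, D=e−e_prev=-1.1875; u=0·(-0.625)+2·(-0.8125)+1·(-1.1875)=-2.8125; next y=1/2·(-0.375)+1/2·(-2.8125)=-1.59375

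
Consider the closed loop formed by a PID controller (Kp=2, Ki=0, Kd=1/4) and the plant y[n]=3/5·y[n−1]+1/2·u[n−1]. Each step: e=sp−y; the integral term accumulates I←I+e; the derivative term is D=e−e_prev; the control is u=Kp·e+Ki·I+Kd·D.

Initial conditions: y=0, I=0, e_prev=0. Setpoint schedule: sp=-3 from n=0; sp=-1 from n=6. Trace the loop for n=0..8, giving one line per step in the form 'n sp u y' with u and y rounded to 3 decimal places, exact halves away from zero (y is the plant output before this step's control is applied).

0 -3 -6.750 0.000
1 -3 1.594 -3.375
2 -3 -4.080 -1.228
3 -3 -0.059 -2.777
4 -3 -2.879 -1.696
5 -3 -0.896 -2.457
6 -1 2.210 -1.922
7 -1 -2.372 -0.048
8 -1 0.722 -1.215

(exact arithmetic carried between steps; '≈' marks a value shown rounded to 6 d.p. or computed from one; I and e_prev carry over from the previous line; the table rounds u and y to 3 d.p., halves away from zero)
n=0: y=0, sp=-3, e=sp−y=-3; I=-3, D=e−e_prev=-3; u=2·(-3)+0·(-3)+1/4·(-3)=-6.75; next y=3/5·0+1/2·(-6.75)=-3.375
n=1: y=-3.375, sp=-3, e=sp−y=0.375; I=-2.625, D=e−e_prev=3.375; u=2·0.375+0·(-2.625)+1/4·3.375=1.59375; next y=3/5·(-3.375)+1/2·1.59375=-1.228125
n=2: y=-1.228125, sp=-3, e=sp−y=-1.771875; I=-4.396875, D=e−e_prev=-2.146875; u=2·(-1.771875)+0·(-4.396875)+1/4·(-2.146875)≈-4.080469; next y=3/5·(-1.228125)+1/2·(-4.080469)≈-2.777109
n=3: y≈-2.777109, sp=-3, e=sp−y≈-0.222891; I≈-4.619766, D=e−e_prev≈1.548984; u=2·(-0.222891)+0·(-4.619766)+1/4·1.548984≈-0.058535; next y=3/5·(-2.777109)+1/2·(-0.058535)≈-1.695533
n=4: y≈-1.695533, sp=-3, e=sp−y≈-1.304467; I≈-5.924232, D=e−e_prev≈-1.081576; u=2·(-1.304467)+0·(-5.924232)+1/4·(-1.081576)≈-2.879328; next y=3/5·(-1.695533)+1/2·(-2.879328)≈-2.456984
n=5: y≈-2.456984, sp=-3, e=sp−y≈-0.543016; I≈-6.467249, D=e−e_prev≈0.761451; u=2·(-0.543016)+0·(-6.467249)+1/4·0.761451≈-0.895670; next y=3/5·(-2.456984)+1/2·(-0.895670)≈-1.922025
n=6: y≈-1.922025, sp=-1, e=sp−y≈0.922025; I≈-5.545223, D=e−e_prev≈1.465041; u=2·0.922025+0·(-5.545223)+1/4·1.465041≈2.210311; next y=3/5·(-1.922025)+1/2·2.210311≈-0.048060
n=7: y≈-0.048060, sp=-1, e=sp−y≈-0.951940; I≈-6.497164, D=e−e_prev≈-1.873965; u=2·(-0.951940)+0·(-6.497164)+1/4·(-1.873965)≈-2.372372; next y=3/5·(-0.048060)+1/2·(-2.372372)≈-1.215022
n=8: y≈-1.215022, sp=-1, e=sp−y≈0.215022; I≈-6.282142, D=e−e_prev≈1.166962; u=2·0.215022+0·(-6.282142)+1/4·1.166962≈0.721784; next y=3/5·(-1.215022)+1/2·0.721784≈-0.368121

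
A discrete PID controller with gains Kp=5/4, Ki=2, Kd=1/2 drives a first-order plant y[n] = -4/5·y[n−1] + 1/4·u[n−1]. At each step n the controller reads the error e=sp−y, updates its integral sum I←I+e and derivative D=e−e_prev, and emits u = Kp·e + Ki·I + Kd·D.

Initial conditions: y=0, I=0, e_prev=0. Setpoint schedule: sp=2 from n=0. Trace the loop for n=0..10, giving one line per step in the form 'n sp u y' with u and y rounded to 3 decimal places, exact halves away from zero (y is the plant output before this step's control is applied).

0 2 7.500 0.000
1 2 3.469 1.875
2 2 14.061 -0.633
3 2 0.619 4.021
4 2 25.467 -3.062
5 2 -12.496 8.817
6 2 51.038 -10.177
7 2 -50.650 20.901
8 2 115.656 -29.384
9 2 -153.487 52.421
10 2 284.309 -80.308

(exact arithmetic carried between steps; '≈' marks a value shown rounded to 6 d.p. or computed from one; I and e_prev carry over from the previous line; the table rounds u and y to 3 d.p., halves away from zero)
n=0: y=0, sp=2, e=sp−y=2; I=2, D=e−e_prev=2; u=5/4·2+2·2+1/2·2=7.5; next y=-4/5·0+1/4·7.5=1.875
n=1: y=1.875, sp=2, e=sp−y=0.125; I=2.125, D=e−e_prev=-1.875; u=5/4·0.125+2·2.125+1/2·(-1.875)=3.46875; next y=-4/5·1.875+1/4·3.46875≈-0.632813
n=2: y≈-0.632813, sp=2, e=sp−y≈2.632813; I≈4.757813, D=e−e_prev≈2.507813; u=5/4·2.632813+2·4.757813+1/2·2.507813≈14.060547; next y=-4/5·(-0.632813)+1/4·14.060547≈4.021387
n=3: y≈4.021387, sp=2, e=sp−y≈-2.021387; I≈2.736426, D=e−e_prev≈-4.654199; u=5/4·(-2.021387)+2·2.736426+1/2·(-4.654199)≈0.619019; next y=-4/5·4.021387+1/4·0.619019≈-3.062355
n=4: y≈-3.062355, sp=2, e=sp−y≈5.062355; I≈7.798781, D=e−e_prev≈7.083741; u=5/4·5.062355+2·7.798781+1/2·7.083741≈25.467375; next y=-4/5·(-3.062355)+1/4·25.467375≈8.816728
n=5: y≈8.816728, sp=2, e=sp−y≈-6.816728; I≈0.982053, D=e−e_prev≈-11.879082; u=5/4·(-6.816728)+2·0.982053+1/2·(-11.879082)≈-12.496345; next y=-4/5·8.816728+1/4·(-12.496345)≈-10.177468
n=6: y≈-10.177468, sp=2, e=sp−y≈12.177468; I≈13.159521, D=e−e_prev≈18.994196; u=5/4·12.177468+2·13.159521+1/2·18.994196≈51.037976; next y=-4/5·(-10.177468)+1/4·51.037976≈20.901469
n=7: y≈20.901469, sp=2, e=sp−y≈-18.901469; I≈-5.741947, D=e−e_prev≈-31.078937; u=5/4·(-18.901469)+2·(-5.741947)+1/2·(-31.078937)≈-50.650199; next y=-4/5·20.901469+1/4·(-50.650199)≈-29.383724
n=8: y≈-29.383724, sp=2, e=sp−y≈31.383724; I≈25.641777, D=e−e_prev≈50.285193; u=5/4·31.383724+2·25.641777+1/2·50.285193≈115.655806; next y=-4/5·(-29.383724)+1/4·115.655806≈52.420931
n=9: y≈52.420931, sp=2, e=sp−y≈-50.420931; I≈-24.779154, D=e−e_prev≈-81.804656; u=5/4·(-50.420931)+2·(-24.779154)+1/2·(-81.804656)≈-153.486800; next y=-4/5·52.420931+1/4·(-153.486800)≈-80.308445
n=10: y≈-80.308445, sp=2, e=sp−y≈82.308445; I≈57.529291, D=e−e_prev≈132.729376; u=5/4·82.308445+2·57.529291+1/2·132.729376≈284.308826; next y=-4/5·(-80.308445)+1/4·284.308826≈135.323962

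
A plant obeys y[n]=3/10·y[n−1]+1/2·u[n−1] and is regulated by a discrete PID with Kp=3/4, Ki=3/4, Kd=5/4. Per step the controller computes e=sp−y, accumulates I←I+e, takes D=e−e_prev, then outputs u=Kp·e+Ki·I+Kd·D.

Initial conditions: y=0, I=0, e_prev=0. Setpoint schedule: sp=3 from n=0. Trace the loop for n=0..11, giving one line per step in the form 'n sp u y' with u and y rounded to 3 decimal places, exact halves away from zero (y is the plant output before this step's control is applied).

(exact arithmetic carried between steps; '≈' marks a value shown rounded to 6 d.p. or computed from one; I and e_prev carry over from the previous line; the table rounds u and y to 3 d.p., halves away from zero)
n=0: y=0, sp=3, e=sp−y=3; I=3, D=e−e_prev=3; u=3/4·3+3/4·3+5/4·3=8.25; next y=3/10·0+1/2·8.25=4.125
n=1: y=4.125, sp=3, e=sp−y=-1.125; I=1.875, D=e−e_prev=-4.125; u=3/4·(-1.125)+3/4·1.875+5/4·(-4.125)=-4.59375; next y=3/10·4.125+1/2·(-4.59375)=-1.059375
n=2: y=-1.059375, sp=3, e=sp−y=4.059375; I=5.934375, D=e−e_prev=5.184375; u=3/4·4.059375+3/4·5.934375+5/4·5.184375≈13.975781; next y=3/10·(-1.059375)+1/2·13.975781≈6.670078
n=3: y≈6.670078, sp=3, e=sp−y≈-3.670078; I≈2.264297, D=e−e_prev≈-7.729453; u=3/4·(-3.670078)+3/4·2.264297+5/4·(-7.729453)≈-10.716152; next y=3/10·6.670078+1/2·(-10.716152)≈-3.357053
n=4: y≈-3.357053, sp=3, e=sp−y≈6.357053; I≈8.621350, D=e−e_prev≈10.027131; u=3/4·6.357053+3/4·8.621350+5/4·10.027131≈23.767715; next y=3/10·(-3.357053)+1/2·23.767715≈10.876742
n=5: y≈10.876742, sp=3, e=sp−y≈-7.876742; I≈0.744608, D=e−e_prev≈-14.233795; u=3/4·(-7.876742)+3/4·0.744608+5/4·(-14.233795)≈-23.141344; next y=3/10·10.876742+1/2·(-23.141344)≈-8.307649
n=6: y≈-8.307649, sp=3, e=sp−y≈11.307649; I≈12.052257, D=e−e_prev≈19.184391; u=3/4·11.307649+3/4·12.052257+5/4·19.184391≈41.500419; next y=3/10·(-8.307649)+1/2·41.500419≈18.257915
n=7: y≈18.257915, sp=3, e=sp−y≈-15.257915; I≈-3.205658, D=e−e_prev≈-26.565564; u=3/4·(-15.257915)+3/4·(-3.205658)+5/4·(-26.565564)≈-47.054634; next y=3/10·18.257915+1/2·(-47.054634)≈-18.049943
n=8: y≈-18.049943, sp=3, e=sp−y≈21.049943; I≈17.844285, D=e−e_prev≈36.307857; u=3/4·21.049943+3/4·17.844285+5/4·36.307857≈74.555492; next y=3/10·(-18.049943)+1/2·74.555492≈31.862763
n=9: y≈31.862763, sp=3, e=sp−y≈-28.862763; I≈-11.018478, D=e−e_prev≈-49.912706; u=3/4·(-28.862763)+3/4·(-11.018478)+5/4·(-49.912706)≈-92.301814; next y=3/10·31.862763+1/2·(-92.301814)≈-36.592078
n=10: y≈-36.592078, sp=3, e=sp−y≈39.592078; I≈28.573600, D=e−e_prev≈68.454841; u=3/4·39.592078+3/4·28.573600+5/4·68.454841≈136.692810; next y=3/10·(-36.592078)+1/2·136.692810≈57.368781
n=11: y≈57.368781, sp=3, e=sp−y≈-54.368781; I≈-25.795182, D=e−e_prev≈-93.960859; u=3/4·(-54.368781)+3/4·(-25.795182)+5/4·(-93.960859)≈-177.574047; next y=3/10·57.368781+1/2·(-177.574047)≈-71.576389

0 3 8.250 0.000
1 3 -4.594 4.125
2 3 13.976 -1.059
3 3 -10.716 6.670
4 3 23.768 -3.357
5 3 -23.141 10.877
6 3 41.500 -8.308
7 3 -47.055 18.258
8 3 74.555 -18.050
9 3 -92.302 31.863
10 3 136.693 -36.592
11 3 -177.574 57.369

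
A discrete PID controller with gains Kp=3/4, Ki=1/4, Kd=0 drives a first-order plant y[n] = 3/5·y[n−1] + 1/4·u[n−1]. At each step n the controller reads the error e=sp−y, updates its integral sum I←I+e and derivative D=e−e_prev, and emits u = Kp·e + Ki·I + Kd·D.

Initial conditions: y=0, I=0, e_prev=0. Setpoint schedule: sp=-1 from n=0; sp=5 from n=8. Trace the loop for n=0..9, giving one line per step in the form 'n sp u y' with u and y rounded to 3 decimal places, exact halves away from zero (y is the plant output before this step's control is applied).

(exact arithmetic carried between steps; '≈' marks a value shown rounded to 6 d.p. or computed from one; I and e_prev carry over from the previous line; the table rounds u and y to 3 d.p., halves away from zero)
n=0: y=0, sp=-1, e=sp−y=-1; I=-1, D=e−e_prev=-1; u=3/4·(-1)+1/4·(-1)+0·(-1)=-1; next y=3/5·0+1/4·(-1)=-0.25
n=1: y=-0.25, sp=-1, e=sp−y=-0.75; I=-1.75, D=e−e_prev=0.25; u=3/4·(-0.75)+1/4·(-1.75)+0·0.25=-1; next y=3/5·(-0.25)+1/4·(-1)=-0.4
n=2: y=-0.4, sp=-1, e=sp−y=-0.6; I=-2.35, D=e−e_prev=0.15; u=3/4·(-0.6)+1/4·(-2.35)+0·0.15=-1.0375; next y=3/5·(-0.4)+1/4·(-1.0375)=-0.499375
n=3: y=-0.499375, sp=-1, e=sp−y=-0.500625; I=-2.850625, D=e−e_prev=0.099375; u=3/4·(-0.500625)+1/4·(-2.850625)+0·0.099375=-1.088125; next y=3/5·(-0.499375)+1/4·(-1.088125)≈-0.571656
n=4: y≈-0.571656, sp=-1, e=sp−y≈-0.428344; I≈-3.278969, D=e−e_prev≈0.072281; u=3/4·(-0.428344)+1/4·(-3.278969)+0·0.072281≈-1.141; next y=3/5·(-0.571656)+1/4·(-1.141)≈-0.628244
n=5: y≈-0.628244, sp=-1, e=sp−y≈-0.371756; I≈-3.650725, D=e−e_prev≈0.056588; u=3/4·(-0.371756)+1/4·(-3.650725)+0·0.056588≈-1.191498; next y=3/5·(-0.628244)+1/4·(-1.191498)≈-0.674821
n=6: y≈-0.674821, sp=-1, e=sp−y≈-0.325179; I≈-3.975904, D=e−e_prev≈0.046577; u=3/4·(-0.325179)+1/4·(-3.975904)+0·0.046577≈-1.237860; next y=3/5·(-0.674821)+1/4·(-1.237860)≈-0.714358
n=7: y≈-0.714358, sp=-1, e=sp−y≈-0.285642; I≈-4.261547, D=e−e_prev≈0.039537; u=3/4·(-0.285642)+1/4·(-4.261547)+0·0.039537≈-1.279618; next y=3/5·(-0.714358)+1/4·(-1.279618)≈-0.748519
n=8: y≈-0.748519, sp=5, e=sp−y≈5.748519; I≈1.486973, D=e−e_prev≈6.034162; u=3/4·5.748519+1/4·1.486973+0·6.034162≈4.683133; next y=3/5·(-0.748519)+1/4·4.683133≈0.721672
n=9: y≈0.721672, sp=5, e=sp−y≈4.278328; I≈5.765301, D=e−e_prev≈-1.470191; u=3/4·4.278328+1/4·5.765301+0·(-1.470191)≈4.650072; next y=3/5·0.721672+1/4·4.650072≈1.595521

0 -1 -1.000 0.000
1 -1 -1.000 -0.250
2 -1 -1.038 -0.400
3 -1 -1.088 -0.499
4 -1 -1.141 -0.572
5 -1 -1.191 -0.628
6 -1 -1.238 -0.675
7 -1 -1.280 -0.714
8 5 4.683 -0.749
9 5 4.650 0.722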